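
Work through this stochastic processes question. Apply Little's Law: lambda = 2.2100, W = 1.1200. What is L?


Little's Law: L = lambda * W
= 2.2100 * 1.1200
= 2.4752

2.4752


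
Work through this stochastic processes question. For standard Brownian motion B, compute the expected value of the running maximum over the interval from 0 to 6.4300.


E(max B(s)) = sqrt(2t/pi)
= sqrt(2*6.4300/pi)
= sqrt(4.0935)
= 2.0232

2.0232


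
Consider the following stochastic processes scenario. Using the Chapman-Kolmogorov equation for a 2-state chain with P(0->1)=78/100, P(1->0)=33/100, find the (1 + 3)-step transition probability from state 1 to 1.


P^4 = P^1 * P^3
Computing via matrix multiplication of the transition matrix.
Entry (1,1) of P^4 = 0.7027

0.7027


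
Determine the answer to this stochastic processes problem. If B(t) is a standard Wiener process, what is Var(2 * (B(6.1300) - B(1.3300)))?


Var(alpha*(B(t)-B(s))) = alpha^2 * (t-s)
= 2^2 * (6.1300 - 1.3300)
= 4 * 4.8000
= 19.2000

19.2000


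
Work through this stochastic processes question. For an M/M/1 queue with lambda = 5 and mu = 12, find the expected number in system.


rho = 5/12 = 0.4167
L = rho/(1-rho)
= 0.4167/0.5833
= 0.7143

0.7143


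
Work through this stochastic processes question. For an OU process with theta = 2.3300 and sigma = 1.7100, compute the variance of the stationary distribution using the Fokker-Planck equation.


Stationary variance = sigma^2 / (2*theta)
= 1.7100^2 / (2*2.3300)
= 2.9241 / 4.6600
= 0.6275

0.6275


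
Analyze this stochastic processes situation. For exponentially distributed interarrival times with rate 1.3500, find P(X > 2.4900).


P(X > t) = exp(-lambda * t)
= exp(-1.3500 * 2.4900)
= exp(-3.3615) = 0.0347

0.0347


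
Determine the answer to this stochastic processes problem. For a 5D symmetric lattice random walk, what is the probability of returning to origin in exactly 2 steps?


P(return in 2 steps) = P(reverse first step) = 1/(2d)
= 1/10
= 0.1000

0.1000


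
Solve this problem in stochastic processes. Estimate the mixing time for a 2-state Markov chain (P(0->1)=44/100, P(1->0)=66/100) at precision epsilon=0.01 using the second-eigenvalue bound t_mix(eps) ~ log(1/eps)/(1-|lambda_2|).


lambda_2 = |1 - p01 - p10| = |1 - 0.4400 - 0.6600| = 0.1000
t_mix ~ log(1/eps)/(1 - |lambda_2|)
= log(100)/(1 - 0.1000) = 4.6052/0.9000
= 5.1169

5.1169


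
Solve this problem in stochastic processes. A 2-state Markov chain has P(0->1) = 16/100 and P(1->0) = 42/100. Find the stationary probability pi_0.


Stationary distribution: pi_0 = p10/(p01+p10), pi_1 = p01/(p01+p10)
p01 = 0.1600, p10 = 0.4200
pi_0 = 0.7241

0.7241


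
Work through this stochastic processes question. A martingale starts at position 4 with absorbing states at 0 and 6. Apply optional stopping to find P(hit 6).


By optional stopping theorem: E(M at tau) = M(0) = 4
P(hit 6)*6 + P(hit 0)*0 = 4
P(hit 6) = (4 - 0)/(6 - 0) = 2/3 = 0.6667

0.6667


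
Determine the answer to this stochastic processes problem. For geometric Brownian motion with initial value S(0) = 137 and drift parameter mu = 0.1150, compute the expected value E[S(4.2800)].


E[S(t)] = S(0) * exp(mu * t)
= 137 * exp(0.1150 * 4.2800)
= 137 * 1.6359
= 224.1198

224.1198


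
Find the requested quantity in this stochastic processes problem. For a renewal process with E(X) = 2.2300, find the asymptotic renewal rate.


Long-run renewal rate = 1/E(X)
= 1/2.2300
= 0.4484

0.4484


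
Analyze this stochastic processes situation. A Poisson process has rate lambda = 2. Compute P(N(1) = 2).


P(N(t)=k) = (lambda*t)^k * exp(-lambda*t) / k!
lambda*t = 2
= 2^2 * exp(-2) / 2!
= 4 * 0.1353 / 2
= 0.2707

0.2707


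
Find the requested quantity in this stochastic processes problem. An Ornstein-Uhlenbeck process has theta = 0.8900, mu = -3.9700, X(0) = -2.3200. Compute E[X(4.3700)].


E[X(t)] = mu + (X(0) - mu)*exp(-theta*t)
= -3.9700 + (-2.3200 - -3.9700)*exp(-0.8900*4.3700)
= -3.9700 + 1.6500 * 0.0205
= -3.9362

-3.9362


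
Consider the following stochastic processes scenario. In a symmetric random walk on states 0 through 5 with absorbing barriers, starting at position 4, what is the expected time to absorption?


For symmetric RW on 0,...,N with absorbing barriers, E(i) = i*(N-i)
E(4) = 4 * 1 = 4

4


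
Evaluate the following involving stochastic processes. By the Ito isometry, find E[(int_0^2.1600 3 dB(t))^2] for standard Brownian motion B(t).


By Ito isometry: E[(int f dB)^2] = int f^2 dt
= 3^2 * 2.1600
= 9 * 2.1600 = 19.4400

19.4400


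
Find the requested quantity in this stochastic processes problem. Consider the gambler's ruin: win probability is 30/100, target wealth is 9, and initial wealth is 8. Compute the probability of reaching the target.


Gambler's ruin formula:
r = q/p = 0.7000/0.3000 = 2.3333
P(win) = (1 - r^i)/(1 - r^N)
= (1 - 2.3333^8)/(1 - 2.3333^9)
= 0.4283

0.4283


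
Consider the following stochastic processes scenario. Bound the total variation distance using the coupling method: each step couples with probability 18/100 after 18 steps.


TV distance bound <= (1-delta)^n
= (1 - 0.1800)^18
= 0.8200^18
= 0.0281

0.0281


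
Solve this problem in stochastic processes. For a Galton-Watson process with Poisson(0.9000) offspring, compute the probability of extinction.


Since mu = 0.9000 <= 1, extinction probability = 1.

1.0000


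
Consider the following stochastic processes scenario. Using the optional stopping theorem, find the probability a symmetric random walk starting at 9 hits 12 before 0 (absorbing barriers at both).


By optional stopping theorem: E(M at tau) = M(0) = 9
P(hit 12)*12 + P(hit 0)*0 = 9
P(hit 12) = (9 - 0)/(12 - 0) = 3/4 = 0.7500

0.7500


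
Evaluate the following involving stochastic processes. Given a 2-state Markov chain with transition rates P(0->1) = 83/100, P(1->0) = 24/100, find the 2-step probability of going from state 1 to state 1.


Computing P^2 by matrix multiplication.
P = [[0.1700, 0.8300], [0.2400, 0.7600]]
After raising P to the power 2:
P^2(1,1) = 0.7768

0.7768


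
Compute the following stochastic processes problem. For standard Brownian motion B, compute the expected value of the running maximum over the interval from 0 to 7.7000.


E(max B(s)) = sqrt(2t/pi)
= sqrt(2*7.7000/pi)
= sqrt(4.9020)
= 2.2140

2.2140


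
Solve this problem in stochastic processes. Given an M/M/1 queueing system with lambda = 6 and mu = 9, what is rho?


rho = lambda/mu
= 6/9
= 0.6667

0.6667


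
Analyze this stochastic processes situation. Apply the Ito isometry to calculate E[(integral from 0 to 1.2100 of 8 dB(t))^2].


By Ito isometry: E[(int f dB)^2] = int f^2 dt
= 8^2 * 1.2100
= 64 * 1.2100 = 77.4400

77.4400


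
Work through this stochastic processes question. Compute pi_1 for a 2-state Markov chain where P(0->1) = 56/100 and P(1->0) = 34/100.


Stationary distribution: pi_0 = p10/(p01+p10), pi_1 = p01/(p01+p10)
p01 = 0.5600, p10 = 0.3400
pi_1 = 0.6222

0.6222


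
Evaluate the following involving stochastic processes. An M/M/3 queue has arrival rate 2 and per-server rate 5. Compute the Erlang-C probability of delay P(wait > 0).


a = lambda/mu = 0.4000
rho = a/c = 0.1333
Erlang-C formula applied:
C(c,a) = 0.0082

0.0082


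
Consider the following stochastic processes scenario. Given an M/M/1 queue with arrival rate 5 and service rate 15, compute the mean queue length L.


rho = 5/15 = 0.3333
L = rho/(1-rho)
= 0.3333/0.6667
= 0.5000

0.5000


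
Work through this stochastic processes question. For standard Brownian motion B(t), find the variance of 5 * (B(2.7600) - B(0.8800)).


Var(alpha*(B(t)-B(s))) = alpha^2 * (t-s)
= 5^2 * (2.7600 - 0.8800)
= 25 * 1.8800
= 47.0000

47.0000


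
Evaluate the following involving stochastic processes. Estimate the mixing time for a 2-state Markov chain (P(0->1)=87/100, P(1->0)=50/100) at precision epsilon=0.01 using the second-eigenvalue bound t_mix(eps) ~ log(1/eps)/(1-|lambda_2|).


lambda_2 = |1 - p01 - p10| = |1 - 0.8700 - 0.5000| = 0.3700
t_mix ~ log(1/eps)/(1 - |lambda_2|)
= log(100)/(1 - 0.3700) = 4.6052/0.6300
= 7.3098

7.3098


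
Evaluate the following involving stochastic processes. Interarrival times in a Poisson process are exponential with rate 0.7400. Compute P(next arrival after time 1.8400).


P(X > t) = exp(-lambda * t)
= exp(-0.7400 * 1.8400)
= exp(-1.3616) = 0.2563

0.2563


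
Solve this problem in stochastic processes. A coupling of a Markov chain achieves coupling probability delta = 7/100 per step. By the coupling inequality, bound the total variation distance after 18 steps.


TV distance bound <= (1-delta)^n
= (1 - 0.0700)^18
= 0.9300^18
= 0.2708

0.2708


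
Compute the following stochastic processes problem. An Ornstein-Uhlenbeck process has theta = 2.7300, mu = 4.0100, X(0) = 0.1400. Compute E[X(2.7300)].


E[X(t)] = mu + (X(0) - mu)*exp(-theta*t)
= 4.0100 + (0.1400 - 4.0100)*exp(-2.7300*2.7300)
= 4.0100 + -3.8700 * 5.7976e-04
= 4.0078

4.0078


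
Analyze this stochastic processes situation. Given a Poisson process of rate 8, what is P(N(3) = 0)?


P(N(t)=k) = (lambda*t)^k * exp(-lambda*t) / k!
lambda*t = 24
= 24^0 * exp(-24) / 0!
= 1 * 3.7751e-11 / 1
= 3.7751e-11

3.7751e-11


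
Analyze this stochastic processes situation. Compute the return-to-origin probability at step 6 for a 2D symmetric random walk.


P = C(6,3)^2 / 4^6
= 20^2 / 4096
= 400 / 4096
= 0.0977

0.0977


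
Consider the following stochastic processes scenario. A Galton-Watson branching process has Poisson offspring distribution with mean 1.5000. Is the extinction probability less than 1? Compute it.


Since mu = 1.5000 > 1, extinction prob q < 1.
Solve s = exp(mu*(s-1)) iteratively.
q = 0.4172

0.4172


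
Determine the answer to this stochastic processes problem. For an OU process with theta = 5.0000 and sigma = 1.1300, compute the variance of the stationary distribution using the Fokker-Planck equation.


Stationary variance = sigma^2 / (2*theta)
= 1.1300^2 / (2*5.0000)
= 1.2769 / 10.0000
= 0.1277

0.1277


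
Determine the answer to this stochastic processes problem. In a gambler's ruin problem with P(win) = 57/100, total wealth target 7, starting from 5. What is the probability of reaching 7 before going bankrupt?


Gambler's ruin formula:
r = q/p = 0.4300/0.5700 = 0.7544
P(win) = (1 - r^i)/(1 - r^N)
= (1 - 0.7544^5)/(1 - 0.7544^7)
= 0.8777

0.8777


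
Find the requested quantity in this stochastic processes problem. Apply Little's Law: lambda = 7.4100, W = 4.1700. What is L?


Little's Law: L = lambda * W
= 7.4100 * 4.1700
= 30.8997

30.8997


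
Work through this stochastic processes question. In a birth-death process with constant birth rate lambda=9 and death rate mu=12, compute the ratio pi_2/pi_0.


For birth-death process, pi_n/pi_0 = (lambda/mu)^n
= (9/12)^2
= 0.5625

0.5625


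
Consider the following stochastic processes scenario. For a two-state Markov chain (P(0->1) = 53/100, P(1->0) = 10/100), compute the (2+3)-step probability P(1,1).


P^5 = P^2 * P^3
Computing via matrix multiplication of the transition matrix.
Entry (1,1) of P^5 = 0.8424

0.8424


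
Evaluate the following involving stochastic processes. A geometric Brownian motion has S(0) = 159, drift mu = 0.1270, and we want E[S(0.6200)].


E[S(t)] = S(0) * exp(mu * t)
= 159 * exp(0.1270 * 0.6200)
= 159 * 1.0819
= 172.0258

172.0258


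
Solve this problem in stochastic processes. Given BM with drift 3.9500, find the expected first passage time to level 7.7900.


Expected first passage time = a/mu
= 7.7900/3.9500
= 1.9722

1.9722


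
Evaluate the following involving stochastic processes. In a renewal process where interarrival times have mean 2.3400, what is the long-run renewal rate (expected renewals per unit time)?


Long-run renewal rate = 1/E(X)
= 1/2.3400
= 0.4274

0.4274


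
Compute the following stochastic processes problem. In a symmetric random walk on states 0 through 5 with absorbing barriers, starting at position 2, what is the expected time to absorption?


For symmetric RW on 0,...,N with absorbing barriers, E(i) = i*(N-i)
E(2) = 2 * 3 = 6

6


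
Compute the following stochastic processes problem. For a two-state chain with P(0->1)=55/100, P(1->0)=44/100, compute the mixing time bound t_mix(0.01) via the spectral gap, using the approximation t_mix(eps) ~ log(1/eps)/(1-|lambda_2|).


lambda_2 = |1 - p01 - p10| = |1 - 0.5500 - 0.4400| = 0.0100
t_mix ~ log(1/eps)/(1 - |lambda_2|)
= log(100)/(1 - 0.0100) = 4.6052/0.9900
= 4.6517

4.6517


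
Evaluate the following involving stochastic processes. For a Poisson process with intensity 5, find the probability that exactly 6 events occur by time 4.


P(N(t)=k) = (lambda*t)^k * exp(-lambda*t) / k!
lambda*t = 20
= 20^6 * exp(-20) / 6!
= 64000000 * 2.0612e-09 / 720
= 1.8321e-04

1.8321e-04


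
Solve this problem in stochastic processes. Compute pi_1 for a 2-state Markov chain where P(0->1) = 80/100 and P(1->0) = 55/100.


Stationary distribution: pi_0 = p10/(p01+p10), pi_1 = p01/(p01+p10)
p01 = 0.8000, p10 = 0.5500
pi_1 = 0.5926

0.5926


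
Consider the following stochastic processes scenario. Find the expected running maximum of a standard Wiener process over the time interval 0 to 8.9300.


E(max B(s)) = sqrt(2t/pi)
= sqrt(2*8.9300/pi)
= sqrt(5.6850)
= 2.3843

2.3843


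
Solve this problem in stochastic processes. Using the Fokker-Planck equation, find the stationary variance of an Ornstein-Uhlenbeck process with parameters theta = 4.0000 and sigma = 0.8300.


Stationary variance = sigma^2 / (2*theta)
= 0.8300^2 / (2*4.0000)
= 0.6889 / 8.0000
= 0.0861

0.0861


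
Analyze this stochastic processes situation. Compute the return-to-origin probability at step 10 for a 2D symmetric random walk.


P = C(10,5)^2 / 4^10
= 252^2 / 1048576
= 63504 / 1048576
= 0.0606

0.0606


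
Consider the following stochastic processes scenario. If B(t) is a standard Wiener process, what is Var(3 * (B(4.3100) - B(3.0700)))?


Var(alpha*(B(t)-B(s))) = alpha^2 * (t-s)
= 3^2 * (4.3100 - 3.0700)
= 9 * 1.2400
= 11.1600

11.1600


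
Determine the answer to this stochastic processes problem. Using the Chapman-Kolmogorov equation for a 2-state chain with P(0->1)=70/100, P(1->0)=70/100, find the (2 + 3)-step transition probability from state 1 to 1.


P^5 = P^2 * P^3
Computing via matrix multiplication of the transition matrix.
Entry (1,1) of P^5 = 0.4949

0.4949


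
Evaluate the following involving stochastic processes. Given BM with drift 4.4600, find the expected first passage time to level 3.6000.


Expected first passage time = a/mu
= 3.6000/4.4600
= 0.8072

0.8072


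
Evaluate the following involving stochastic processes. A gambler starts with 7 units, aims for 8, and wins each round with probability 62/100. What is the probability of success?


Gambler's ruin formula:
r = q/p = 0.3800/0.6200 = 0.6129
P(win) = (1 - r^i)/(1 - r^N)
= (1 - 0.6129^7)/(1 - 0.6129^8)
= 0.9872

0.9872


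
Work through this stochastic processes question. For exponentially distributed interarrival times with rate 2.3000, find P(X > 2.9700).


P(X > t) = exp(-lambda * t)
= exp(-2.3000 * 2.9700)
= exp(-6.8310) = 0.0011

0.0011


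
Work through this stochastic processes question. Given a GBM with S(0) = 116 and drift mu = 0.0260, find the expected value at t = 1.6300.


E[S(t)] = S(0) * exp(mu * t)
= 116 * exp(0.0260 * 1.6300)
= 116 * 1.0433
= 121.0217

121.0217


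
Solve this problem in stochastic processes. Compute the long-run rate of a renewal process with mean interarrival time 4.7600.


Long-run renewal rate = 1/E(X)
= 1/4.7600
= 0.2101

0.2101


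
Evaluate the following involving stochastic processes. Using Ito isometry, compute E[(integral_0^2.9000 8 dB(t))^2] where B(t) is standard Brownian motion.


By Ito isometry: E[(int f dB)^2] = int f^2 dt
= 8^2 * 2.9000
= 64 * 2.9000 = 185.6000

185.6000


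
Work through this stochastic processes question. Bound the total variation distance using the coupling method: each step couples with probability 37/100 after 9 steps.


TV distance bound <= (1-delta)^n
= (1 - 0.3700)^9
= 0.6300^9
= 0.0156

0.0156


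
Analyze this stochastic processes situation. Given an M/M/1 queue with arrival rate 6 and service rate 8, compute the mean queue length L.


rho = 6/8 = 0.7500
L = rho/(1-rho)
= 0.7500/0.2500
= 3.0000

3.0000


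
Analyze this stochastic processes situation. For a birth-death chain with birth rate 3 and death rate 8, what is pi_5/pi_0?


For birth-death process, pi_n/pi_0 = (lambda/mu)^n
= (3/8)^5
= 0.0074

0.0074


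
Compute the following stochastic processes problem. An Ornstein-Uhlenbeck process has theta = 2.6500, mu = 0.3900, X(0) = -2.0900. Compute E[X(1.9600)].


E[X(t)] = mu + (X(0) - mu)*exp(-theta*t)
= 0.3900 + (-2.0900 - 0.3900)*exp(-2.6500*1.9600)
= 0.3900 + -2.4800 * 0.0055
= 0.3762

0.3762


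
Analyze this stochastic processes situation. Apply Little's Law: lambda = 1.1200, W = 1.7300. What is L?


Little's Law: L = lambda * W
= 1.1200 * 1.7300
= 1.9376

1.9376


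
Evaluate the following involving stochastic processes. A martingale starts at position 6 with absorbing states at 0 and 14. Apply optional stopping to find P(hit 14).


By optional stopping theorem: E(M at tau) = M(0) = 6
P(hit 14)*14 + P(hit 0)*0 = 6
P(hit 14) = (6 - 0)/(14 - 0) = 3/7 = 0.4286

0.4286


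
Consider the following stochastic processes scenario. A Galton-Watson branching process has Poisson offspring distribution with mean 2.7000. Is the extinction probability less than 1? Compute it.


Since mu = 2.7000 > 1, extinction prob q < 1.
Solve s = exp(mu*(s-1)) iteratively.
q = 0.0844

0.0844


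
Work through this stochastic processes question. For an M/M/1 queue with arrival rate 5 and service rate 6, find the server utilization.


rho = lambda/mu
= 5/6
= 0.8333

0.8333


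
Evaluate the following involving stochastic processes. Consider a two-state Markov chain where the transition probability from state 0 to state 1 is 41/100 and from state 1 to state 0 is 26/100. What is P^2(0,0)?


Computing P^2 by matrix multiplication.
P = [[0.5900, 0.4100], [0.2600, 0.7400]]
After raising P to the power 2:
P^2(0,0) = 0.4547

0.4547


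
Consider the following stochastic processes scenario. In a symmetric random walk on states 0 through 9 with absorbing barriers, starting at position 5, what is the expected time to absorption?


For symmetric RW on 0,...,N with absorbing barriers, E(i) = i*(N-i)
E(5) = 5 * 4 = 20

20


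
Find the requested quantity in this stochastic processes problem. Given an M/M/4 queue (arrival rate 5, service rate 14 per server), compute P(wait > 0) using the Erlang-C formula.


a = lambda/mu = 0.3571
rho = a/c = 0.0893
Erlang-C formula applied:
C(c,a) = 5.2079e-04

5.2079e-04


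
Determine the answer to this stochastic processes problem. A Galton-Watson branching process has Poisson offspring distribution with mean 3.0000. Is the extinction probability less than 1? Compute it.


Since mu = 3.0000 > 1, extinction prob q < 1.
Solve s = exp(mu*(s-1)) iteratively.
q = 0.0595

0.0595


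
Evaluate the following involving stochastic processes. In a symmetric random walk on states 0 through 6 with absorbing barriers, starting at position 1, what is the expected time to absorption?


For symmetric RW on 0,...,N with absorbing barriers, E(i) = i*(N-i)
E(1) = 1 * 5 = 5

5


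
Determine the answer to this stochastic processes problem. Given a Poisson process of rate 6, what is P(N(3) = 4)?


P(N(t)=k) = (lambda*t)^k * exp(-lambda*t) / k!
lambda*t = 18
= 18^4 * exp(-18) / 4!
= 104976 * 1.5230e-08 / 24
= 6.6616e-05

6.6616e-05


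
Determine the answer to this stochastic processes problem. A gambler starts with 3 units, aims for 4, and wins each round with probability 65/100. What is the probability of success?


Gambler's ruin formula:
r = q/p = 0.3500/0.6500 = 0.5385
P(win) = (1 - r^i)/(1 - r^N)
= (1 - 0.5385^3)/(1 - 0.5385^4)
= 0.9213

0.9213


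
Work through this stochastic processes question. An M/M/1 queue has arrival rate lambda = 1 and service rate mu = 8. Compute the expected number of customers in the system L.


rho = 1/8 = 0.1250
L = rho/(1-rho)
= 0.1250/0.8750
= 0.1429

0.1429


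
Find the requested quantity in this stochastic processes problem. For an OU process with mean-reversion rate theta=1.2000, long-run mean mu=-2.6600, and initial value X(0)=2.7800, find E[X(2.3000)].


E[X(t)] = mu + (X(0) - mu)*exp(-theta*t)
= -2.6600 + (2.7800 - -2.6600)*exp(-1.2000*2.3000)
= -2.6600 + 5.4400 * 0.0633
= -2.3157

-2.3157


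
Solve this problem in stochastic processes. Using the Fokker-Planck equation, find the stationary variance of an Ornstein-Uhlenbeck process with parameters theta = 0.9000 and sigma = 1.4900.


Stationary variance = sigma^2 / (2*theta)
= 1.4900^2 / (2*0.9000)
= 2.2201 / 1.8000
= 1.2334

1.2334


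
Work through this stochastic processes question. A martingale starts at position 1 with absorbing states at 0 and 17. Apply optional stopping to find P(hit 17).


By optional stopping theorem: E(M at tau) = M(0) = 1
P(hit 17)*17 + P(hit 0)*0 = 1
P(hit 17) = (1 - 0)/(17 - 0) = 1/17 = 0.0588

0.0588


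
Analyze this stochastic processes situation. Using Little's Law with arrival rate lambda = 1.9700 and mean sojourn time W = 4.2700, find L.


Little's Law: L = lambda * W
= 1.9700 * 4.2700
= 8.4119

8.4119


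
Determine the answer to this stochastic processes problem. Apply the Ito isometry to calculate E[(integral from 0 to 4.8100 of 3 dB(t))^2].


By Ito isometry: E[(int f dB)^2] = int f^2 dt
= 3^2 * 4.8100
= 9 * 4.8100 = 43.2900

43.2900


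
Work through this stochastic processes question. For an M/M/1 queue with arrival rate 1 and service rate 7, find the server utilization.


rho = lambda/mu
= 1/7
= 0.1429

0.1429


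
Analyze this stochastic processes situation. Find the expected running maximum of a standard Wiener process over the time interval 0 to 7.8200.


E(max B(s)) = sqrt(2t/pi)
= sqrt(2*7.8200/pi)
= sqrt(4.9784)
= 2.2312

2.2312


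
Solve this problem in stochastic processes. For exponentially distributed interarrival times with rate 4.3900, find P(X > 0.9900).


P(X > t) = exp(-lambda * t)
= exp(-4.3900 * 0.9900)
= exp(-4.3461) = 0.0130

0.0130


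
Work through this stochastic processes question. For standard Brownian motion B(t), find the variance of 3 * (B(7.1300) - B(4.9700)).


Var(alpha*(B(t)-B(s))) = alpha^2 * (t-s)
= 3^2 * (7.1300 - 4.9700)
= 9 * 2.1600
= 19.4400

19.4400


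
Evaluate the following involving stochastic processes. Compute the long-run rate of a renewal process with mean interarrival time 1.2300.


Long-run renewal rate = 1/E(X)
= 1/1.2300
= 0.8130

0.8130


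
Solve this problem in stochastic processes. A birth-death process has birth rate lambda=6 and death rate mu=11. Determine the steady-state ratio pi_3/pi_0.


For birth-death process, pi_n/pi_0 = (lambda/mu)^n
= (6/11)^3
= 0.1623

0.1623


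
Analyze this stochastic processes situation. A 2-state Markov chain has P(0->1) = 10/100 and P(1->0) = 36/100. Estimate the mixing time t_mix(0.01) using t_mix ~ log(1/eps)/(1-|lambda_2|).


lambda_2 = |1 - p01 - p10| = |1 - 0.1000 - 0.3600| = 0.5400
t_mix ~ log(1/eps)/(1 - |lambda_2|)
= log(100)/(1 - 0.5400) = 4.6052/0.4600
= 10.0112

10.0112


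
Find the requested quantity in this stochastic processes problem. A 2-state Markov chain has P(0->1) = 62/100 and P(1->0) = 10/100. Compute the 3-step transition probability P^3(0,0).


Computing P^3 by matrix multiplication.
P = [[0.3800, 0.6200], [0.1000, 0.9000]]
After raising P to the power 3:
P^3(0,0) = 0.1578

0.1578


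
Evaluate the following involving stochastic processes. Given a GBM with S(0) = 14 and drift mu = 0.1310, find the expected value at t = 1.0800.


E[S(t)] = S(0) * exp(mu * t)
= 14 * exp(0.1310 * 1.0800)
= 14 * 1.1520
= 16.1277

16.1277


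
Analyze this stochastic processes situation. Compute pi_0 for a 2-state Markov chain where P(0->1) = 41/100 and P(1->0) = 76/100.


Stationary distribution: pi_0 = p10/(p01+p10), pi_1 = p01/(p01+p10)
p01 = 0.4100, p10 = 0.7600
pi_0 = 0.6496

0.6496


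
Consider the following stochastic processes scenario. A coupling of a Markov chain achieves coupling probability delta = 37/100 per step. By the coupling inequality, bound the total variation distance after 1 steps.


TV distance bound <= (1-delta)^n
= (1 - 0.3700)^1
= 0.6300^1
= 0.6300

0.6300


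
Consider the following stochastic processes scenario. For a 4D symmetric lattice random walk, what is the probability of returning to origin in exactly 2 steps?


P(return in 2 steps) = P(reverse first step) = 1/(2d)
= 1/8
= 0.1250

0.1250


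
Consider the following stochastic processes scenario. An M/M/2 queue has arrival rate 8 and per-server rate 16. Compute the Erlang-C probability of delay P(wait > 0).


a = lambda/mu = 0.5000
rho = a/c = 0.2500
Erlang-C formula applied:
C(c,a) = 0.1000

0.1000


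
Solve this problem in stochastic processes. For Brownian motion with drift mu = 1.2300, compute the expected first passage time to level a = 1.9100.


Expected first passage time = a/mu
= 1.9100/1.2300
= 1.5528

1.5528


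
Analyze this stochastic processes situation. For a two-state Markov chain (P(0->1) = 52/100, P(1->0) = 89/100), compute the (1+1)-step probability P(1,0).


P^2 = P^1 * P^1
Computing via matrix multiplication of the transition matrix.
Entry (1,0) of P^2 = 0.5251

0.5251


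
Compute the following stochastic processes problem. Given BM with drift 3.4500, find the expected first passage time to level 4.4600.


Expected first passage time = a/mu
= 4.4600/3.4500
= 1.2928

1.2928


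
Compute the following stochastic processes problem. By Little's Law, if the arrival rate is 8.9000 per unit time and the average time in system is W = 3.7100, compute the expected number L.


Little's Law: L = lambda * W
= 8.9000 * 3.7100
= 33.0190

33.0190


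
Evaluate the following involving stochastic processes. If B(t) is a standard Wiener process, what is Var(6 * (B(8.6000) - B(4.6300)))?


Var(alpha*(B(t)-B(s))) = alpha^2 * (t-s)
= 6^2 * (8.6000 - 4.6300)
= 36 * 3.9700
= 142.9200

142.9200


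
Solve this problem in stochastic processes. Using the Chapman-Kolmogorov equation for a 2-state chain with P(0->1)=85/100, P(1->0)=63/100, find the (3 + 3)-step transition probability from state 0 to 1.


P^6 = P^3 * P^3
Computing via matrix multiplication of the transition matrix.
Entry (0,1) of P^6 = 0.5673

0.5673


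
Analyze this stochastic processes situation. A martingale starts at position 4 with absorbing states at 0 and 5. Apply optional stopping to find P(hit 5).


By optional stopping theorem: E(M at tau) = M(0) = 4
P(hit 5)*5 + P(hit 0)*0 = 4
P(hit 5) = (4 - 0)/(5 - 0) = 4/5 = 0.8000

0.8000


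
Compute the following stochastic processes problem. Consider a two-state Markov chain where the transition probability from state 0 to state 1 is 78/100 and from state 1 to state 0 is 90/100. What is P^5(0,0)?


Computing P^5 by matrix multiplication.
P = [[0.2200, 0.7800], [0.9000, 0.1000]]
After raising P to the power 5:
P^5(0,0) = 0.4682

0.4682


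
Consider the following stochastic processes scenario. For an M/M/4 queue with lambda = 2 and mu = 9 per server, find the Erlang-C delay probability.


a = lambda/mu = 0.2222
rho = a/c = 0.0556
Erlang-C formula applied:
C(c,a) = 8.6149e-05

8.6149e-05


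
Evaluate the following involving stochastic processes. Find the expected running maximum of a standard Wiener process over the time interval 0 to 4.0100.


E(max B(s)) = sqrt(2t/pi)
= sqrt(2*4.0100/pi)
= sqrt(2.5528)
= 1.5978

1.5978


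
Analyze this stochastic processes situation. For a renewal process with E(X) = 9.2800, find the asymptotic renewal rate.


Long-run renewal rate = 1/E(X)
= 1/9.2800
= 0.1078

0.1078


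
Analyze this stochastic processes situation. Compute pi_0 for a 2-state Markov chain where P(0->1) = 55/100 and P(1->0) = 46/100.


Stationary distribution: pi_0 = p10/(p01+p10), pi_1 = p01/(p01+p10)
p01 = 0.5500, p10 = 0.4600
pi_0 = 0.4554

0.4554


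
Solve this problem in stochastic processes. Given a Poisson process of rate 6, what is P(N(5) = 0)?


P(N(t)=k) = (lambda*t)^k * exp(-lambda*t) / k!
lambda*t = 30
= 30^0 * exp(-30) / 0!
= 1 * 9.3576e-14 / 1
= 9.3576e-14

9.3576e-14


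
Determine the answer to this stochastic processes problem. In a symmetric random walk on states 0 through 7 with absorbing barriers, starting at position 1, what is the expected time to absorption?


For symmetric RW on 0,...,N with absorbing barriers, E(i) = i*(N-i)
E(1) = 1 * 6 = 6

6


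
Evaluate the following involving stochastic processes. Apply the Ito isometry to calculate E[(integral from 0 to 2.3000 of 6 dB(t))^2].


By Ito isometry: E[(int f dB)^2] = int f^2 dt
= 6^2 * 2.3000
= 36 * 2.3000 = 82.8000

82.8000


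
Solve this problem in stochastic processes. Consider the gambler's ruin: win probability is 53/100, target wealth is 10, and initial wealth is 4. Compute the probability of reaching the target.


Gambler's ruin formula:
r = q/p = 0.4700/0.5300 = 0.8868
P(win) = (1 - r^i)/(1 - r^N)
= (1 - 0.8868^4)/(1 - 0.8868^10)
= 0.5457

0.5457


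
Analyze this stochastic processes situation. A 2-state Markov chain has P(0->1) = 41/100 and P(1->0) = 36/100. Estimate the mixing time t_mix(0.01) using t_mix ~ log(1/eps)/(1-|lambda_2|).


lambda_2 = |1 - p01 - p10| = |1 - 0.4100 - 0.3600| = 0.2300
t_mix ~ log(1/eps)/(1 - |lambda_2|)
= log(100)/(1 - 0.2300) = 4.6052/0.7700
= 5.9807

5.9807


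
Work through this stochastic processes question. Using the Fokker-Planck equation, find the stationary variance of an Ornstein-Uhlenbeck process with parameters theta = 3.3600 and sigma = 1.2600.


Stationary variance = sigma^2 / (2*theta)
= 1.2600^2 / (2*3.3600)
= 1.5876 / 6.7200
= 0.2363

0.2363


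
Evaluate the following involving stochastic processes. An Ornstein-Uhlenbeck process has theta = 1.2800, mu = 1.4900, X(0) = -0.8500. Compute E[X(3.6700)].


E[X(t)] = mu + (X(0) - mu)*exp(-theta*t)
= 1.4900 + (-0.8500 - 1.4900)*exp(-1.2800*3.6700)
= 1.4900 + -2.3400 * 0.0091
= 1.4687

1.4687


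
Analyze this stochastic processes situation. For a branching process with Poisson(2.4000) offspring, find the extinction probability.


Since mu = 2.4000 > 1, extinction prob q < 1.
Solve s = exp(mu*(s-1)) iteratively.
q = 0.1214

0.1214


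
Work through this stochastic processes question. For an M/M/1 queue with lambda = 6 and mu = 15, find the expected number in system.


rho = 6/15 = 0.4000
L = rho/(1-rho)
= 0.4000/0.6000
= 0.6667

0.6667


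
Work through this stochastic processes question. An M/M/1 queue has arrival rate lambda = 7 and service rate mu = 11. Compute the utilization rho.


rho = lambda/mu
= 7/11
= 0.6364

0.6364


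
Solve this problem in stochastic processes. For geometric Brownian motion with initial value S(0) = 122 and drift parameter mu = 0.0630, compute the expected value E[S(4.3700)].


E[S(t)] = S(0) * exp(mu * t)
= 122 * exp(0.0630 * 4.3700)
= 122 * 1.3169
= 160.6665

160.6665


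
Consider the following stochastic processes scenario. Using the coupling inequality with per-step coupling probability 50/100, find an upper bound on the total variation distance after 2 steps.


TV distance bound <= (1-delta)^n
= (1 - 0.5000)^2
= 0.5000^2
= 0.2500

0.2500


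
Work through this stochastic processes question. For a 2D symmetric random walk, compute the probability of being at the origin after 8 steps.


P = C(8,4)^2 / 4^8
= 70^2 / 65536
= 4900 / 65536
= 0.0748

0.0748


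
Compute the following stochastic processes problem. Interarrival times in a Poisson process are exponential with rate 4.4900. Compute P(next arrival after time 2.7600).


P(X > t) = exp(-lambda * t)
= exp(-4.4900 * 2.7600)
= exp(-12.3924) = 4.1500e-06

4.1500e-06


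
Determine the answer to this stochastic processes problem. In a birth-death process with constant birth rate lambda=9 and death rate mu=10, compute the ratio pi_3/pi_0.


For birth-death process, pi_n/pi_0 = (lambda/mu)^n
= (9/10)^3
= 0.7290

0.7290


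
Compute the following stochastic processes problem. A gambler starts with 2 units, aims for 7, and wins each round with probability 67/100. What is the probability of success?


Gambler's ruin formula:
r = q/p = 0.3300/0.6700 = 0.4925
P(win) = (1 - r^i)/(1 - r^N)
= (1 - 0.4925^2)/(1 - 0.4925^7)
= 0.7628

0.7628


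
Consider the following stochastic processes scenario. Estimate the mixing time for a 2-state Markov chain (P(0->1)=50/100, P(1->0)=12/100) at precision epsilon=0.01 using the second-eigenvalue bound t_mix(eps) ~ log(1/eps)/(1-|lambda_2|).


lambda_2 = |1 - p01 - p10| = |1 - 0.5000 - 0.1200| = 0.3800
t_mix ~ log(1/eps)/(1 - |lambda_2|)
= log(100)/(1 - 0.3800) = 4.6052/0.6200
= 7.4277

7.4277


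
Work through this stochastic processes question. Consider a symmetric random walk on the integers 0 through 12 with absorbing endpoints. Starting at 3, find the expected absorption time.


For symmetric RW on 0,...,N with absorbing barriers, E(i) = i*(N-i)
E(3) = 3 * 9 = 27

27


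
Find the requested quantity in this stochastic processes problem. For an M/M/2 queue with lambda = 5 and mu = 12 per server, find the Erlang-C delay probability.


a = lambda/mu = 0.4167
rho = a/c = 0.2083
Erlang-C formula applied:
C(c,a) = 0.0718

0.0718


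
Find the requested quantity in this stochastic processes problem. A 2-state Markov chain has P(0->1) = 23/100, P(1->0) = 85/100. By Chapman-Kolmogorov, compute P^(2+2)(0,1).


P^4 = P^2 * P^2
Computing via matrix multiplication of the transition matrix.
Entry (0,1) of P^4 = 0.2130

0.2130


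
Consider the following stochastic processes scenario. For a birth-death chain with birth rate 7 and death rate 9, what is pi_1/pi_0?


For birth-death process, pi_n/pi_0 = (lambda/mu)^n
= (7/9)^1
= 0.7778

0.7778


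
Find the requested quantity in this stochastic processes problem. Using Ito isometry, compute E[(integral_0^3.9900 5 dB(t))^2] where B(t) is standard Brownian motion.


By Ito isometry: E[(int f dB)^2] = int f^2 dt
= 5^2 * 3.9900
= 25 * 3.9900 = 99.7500

99.7500


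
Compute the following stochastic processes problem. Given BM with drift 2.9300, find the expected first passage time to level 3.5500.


Expected first passage time = a/mu
= 3.5500/2.9300
= 1.2116

1.2116


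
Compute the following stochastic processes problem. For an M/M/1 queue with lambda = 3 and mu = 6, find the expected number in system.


rho = 3/6 = 0.5000
L = rho/(1-rho)
= 0.5000/0.5000
= 1.0000

1.0000


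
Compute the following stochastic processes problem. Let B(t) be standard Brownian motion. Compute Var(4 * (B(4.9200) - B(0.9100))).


Var(alpha*(B(t)-B(s))) = alpha^2 * (t-s)
= 4^2 * (4.9200 - 0.9100)
= 16 * 4.0100
= 64.1600

64.1600


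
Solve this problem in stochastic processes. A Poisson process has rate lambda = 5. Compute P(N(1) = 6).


P(N(t)=k) = (lambda*t)^k * exp(-lambda*t) / k!
lambda*t = 5
= 5^6 * exp(-5) / 6!
= 15625 * 0.0067 / 720
= 0.1462

0.1462


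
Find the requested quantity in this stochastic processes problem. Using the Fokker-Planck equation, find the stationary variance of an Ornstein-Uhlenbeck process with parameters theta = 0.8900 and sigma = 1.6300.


Stationary variance = sigma^2 / (2*theta)
= 1.6300^2 / (2*0.8900)
= 2.6569 / 1.7800
= 1.4926

1.4926


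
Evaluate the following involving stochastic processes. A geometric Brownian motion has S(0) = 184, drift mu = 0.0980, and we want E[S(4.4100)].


E[S(t)] = S(0) * exp(mu * t)
= 184 * exp(0.0980 * 4.4100)
= 184 * 1.5406
= 283.4727

283.4727


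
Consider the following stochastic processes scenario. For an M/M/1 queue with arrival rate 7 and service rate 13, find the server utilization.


rho = lambda/mu
= 7/13
= 0.5385

0.5385


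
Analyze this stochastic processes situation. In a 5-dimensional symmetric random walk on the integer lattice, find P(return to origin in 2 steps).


P(return in 2 steps) = P(reverse first step) = 1/(2d)
= 1/10
= 0.1000

0.1000


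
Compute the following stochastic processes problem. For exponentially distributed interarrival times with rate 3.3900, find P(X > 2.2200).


P(X > t) = exp(-lambda * t)
= exp(-3.3900 * 2.2200)
= exp(-7.5258) = 5.3900e-04

5.3900e-04


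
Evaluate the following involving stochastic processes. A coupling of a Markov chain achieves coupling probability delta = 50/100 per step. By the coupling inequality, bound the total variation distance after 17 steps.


TV distance bound <= (1-delta)^n
= (1 - 0.5000)^17
= 0.5000^17
= 7.6294e-06

7.6294e-06


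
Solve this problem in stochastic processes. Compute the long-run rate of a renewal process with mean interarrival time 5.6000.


Long-run renewal rate = 1/E(X)
= 1/5.6000
= 0.1786

0.1786


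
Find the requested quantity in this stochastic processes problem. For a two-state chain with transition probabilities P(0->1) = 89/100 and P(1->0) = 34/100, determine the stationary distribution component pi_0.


Stationary distribution: pi_0 = p10/(p01+p10), pi_1 = p01/(p01+p10)
p01 = 0.8900, p10 = 0.3400
pi_0 = 0.2764

0.2764


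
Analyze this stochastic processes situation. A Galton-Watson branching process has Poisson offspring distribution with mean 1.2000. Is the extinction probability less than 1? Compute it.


Since mu = 1.2000 > 1, extinction prob q < 1.
Solve s = exp(mu*(s-1)) iteratively.
q = 0.6863

0.6863


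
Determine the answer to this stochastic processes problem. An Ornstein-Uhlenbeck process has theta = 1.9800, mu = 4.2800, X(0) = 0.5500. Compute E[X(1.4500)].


E[X(t)] = mu + (X(0) - mu)*exp(-theta*t)
= 4.2800 + (0.5500 - 4.2800)*exp(-1.9800*1.4500)
= 4.2800 + -3.7300 * 0.0566
= 4.0687

4.0687


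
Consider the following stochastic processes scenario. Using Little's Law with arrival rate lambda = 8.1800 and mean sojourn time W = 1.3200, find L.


Little's Law: L = lambda * W
= 8.1800 * 1.3200
= 10.7976

10.7976


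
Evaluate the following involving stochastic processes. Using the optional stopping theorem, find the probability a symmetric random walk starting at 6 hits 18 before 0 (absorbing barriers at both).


By optional stopping theorem: E(M at tau) = M(0) = 6
P(hit 18)*18 + P(hit 0)*0 = 6
P(hit 18) = (6 - 0)/(18 - 0) = 1/3 = 0.3333

0.3333


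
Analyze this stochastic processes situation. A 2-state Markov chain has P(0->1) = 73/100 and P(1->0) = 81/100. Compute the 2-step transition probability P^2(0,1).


Computing P^2 by matrix multiplication.
P = [[0.2700, 0.7300], [0.8100, 0.1900]]
After raising P to the power 2:
P^2(0,1) = 0.3358

0.3358


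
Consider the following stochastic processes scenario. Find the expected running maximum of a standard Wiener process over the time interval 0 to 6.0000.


E(max B(s)) = sqrt(2t/pi)
= sqrt(2*6.0000/pi)
= sqrt(3.8197)
= 1.9544

1.9544


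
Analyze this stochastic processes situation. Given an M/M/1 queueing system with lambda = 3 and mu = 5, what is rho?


rho = lambda/mu
= 3/5
= 0.6000

0.6000


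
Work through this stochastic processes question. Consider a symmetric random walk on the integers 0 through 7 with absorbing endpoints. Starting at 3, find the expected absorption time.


For symmetric RW on 0,...,N with absorbing barriers, E(i) = i*(N-i)
E(3) = 3 * 4 = 12

12
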